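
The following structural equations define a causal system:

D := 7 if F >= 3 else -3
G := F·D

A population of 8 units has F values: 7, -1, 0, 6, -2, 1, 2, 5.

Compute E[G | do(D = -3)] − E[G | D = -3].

The intervention sets D=-3 in all 8 units regardless of F. Recomputing G per unit gives -21, 3, 0, -18, 6, -3, -6, -15; average -6.75.
Conditioning on D=-3 selects the 5 unit(s) with F ∈ {-1, 0, -2, 1, 2}. Their G values: 3, 0, 6, -3, -6. Mean = 0.
Difference = -6.75 − 0 = -6.75.

-6.75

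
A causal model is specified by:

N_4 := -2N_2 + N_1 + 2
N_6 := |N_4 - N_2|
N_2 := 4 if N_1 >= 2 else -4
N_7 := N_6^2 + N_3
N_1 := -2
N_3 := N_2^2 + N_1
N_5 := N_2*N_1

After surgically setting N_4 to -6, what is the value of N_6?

2

Under do(N_4=-6), the mechanism N_4 := -2N_2 + N_1 + 2 is discarded; N_4 is fixed at -6.
N_2 = 4 if N_1 >= 2 else -4  [with N_1=-2]  = -4
N_6 = |N_4 - N_2|  [with N_4=-6, N_2=-4]  = 2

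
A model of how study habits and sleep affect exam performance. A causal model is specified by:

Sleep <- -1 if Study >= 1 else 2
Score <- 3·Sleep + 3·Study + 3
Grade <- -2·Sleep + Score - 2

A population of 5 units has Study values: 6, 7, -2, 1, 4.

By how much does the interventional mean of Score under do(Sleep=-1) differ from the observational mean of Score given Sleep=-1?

-3.9

do(Sleep=-1) breaks Sleep's dependence on Study. With Sleep=-1 fixed, Score across the units is 18, 21, -6, 3, 12, mean 9.6.
E[Score|Sleep=-1] averages over only the 4 units with Sleep=-1 (Study = 6, 7, 1, 4): Score = 18, 21, 3, 12, mean 13.5.
Difference = 9.6 − 13.5 = -3.9.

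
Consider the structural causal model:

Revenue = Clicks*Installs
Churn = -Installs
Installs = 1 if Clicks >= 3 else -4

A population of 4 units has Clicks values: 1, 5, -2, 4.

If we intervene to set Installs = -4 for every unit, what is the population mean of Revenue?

do(Installs=-4) breaks Installs's dependence on Clicks. With Installs=-4 fixed, Revenue across the units is -4, -20, 8, -16, mean -8.

-8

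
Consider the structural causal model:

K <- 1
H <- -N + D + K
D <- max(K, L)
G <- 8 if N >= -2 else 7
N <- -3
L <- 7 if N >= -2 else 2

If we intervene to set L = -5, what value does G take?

7

Under do(L=-5), the mechanism L <- 7 if N >= -2 else 2 is discarded; L is fixed at -5.
Since G is not a descendant of the intervened variable, it is unaffected.
G = 8 if N >= -2 else 7  [with N=-3]  = 7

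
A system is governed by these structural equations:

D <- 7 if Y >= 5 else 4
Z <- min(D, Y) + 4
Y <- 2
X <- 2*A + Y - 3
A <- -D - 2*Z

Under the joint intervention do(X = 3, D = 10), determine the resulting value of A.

-22

Setting X = 3, D = 10 by intervention discards those variables' equations.
Z = min(D, Y) + 4  [with D=10, Y=2]  = 6
A = -D - 2*Z  [with D=10, Z=6]  = -22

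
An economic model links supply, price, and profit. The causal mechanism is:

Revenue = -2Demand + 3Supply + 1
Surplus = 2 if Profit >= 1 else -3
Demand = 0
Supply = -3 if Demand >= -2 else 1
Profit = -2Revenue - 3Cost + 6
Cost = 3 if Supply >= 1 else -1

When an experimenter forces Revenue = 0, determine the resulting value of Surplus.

2

Under do(Revenue=0), the mechanism Revenue = -2Demand + 3Supply + 1 is discarded; Revenue is fixed at 0.
Supply = -3 if Demand >= -2 else 1  [with Demand=0]  = -3
Cost = 3 if Supply >= 1 else -1  [with Supply=-3]  = -1
Profit = -2Revenue - 3Cost + 6  [with Revenue=0, Cost=-1]  = 9
Surplus = 2 if Profit >= 1 else -3  [with Profit=9]  = 2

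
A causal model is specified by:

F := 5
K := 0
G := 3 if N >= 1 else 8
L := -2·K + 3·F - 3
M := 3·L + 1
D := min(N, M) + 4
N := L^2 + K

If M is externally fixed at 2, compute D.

Under do(M=2), the mechanism M := 3·L + 1 is discarded; M is fixed at 2.
L = -2·K + 3·F - 3  [with K=0, F=5]  = 12
N = L^2 + K  [with L=12, K=0]  = 144
D = min(N, M) + 4  [with N=144, M=2]  = 6

6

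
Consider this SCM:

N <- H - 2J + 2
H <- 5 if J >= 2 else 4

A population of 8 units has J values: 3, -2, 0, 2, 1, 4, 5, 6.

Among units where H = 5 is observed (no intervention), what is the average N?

Conditioning on H=5 selects the 5 unit(s) with J ∈ {3, 2, 4, 5, 6}. Their N values: 1, 3, -1, -3, -5. Mean = -1.

-1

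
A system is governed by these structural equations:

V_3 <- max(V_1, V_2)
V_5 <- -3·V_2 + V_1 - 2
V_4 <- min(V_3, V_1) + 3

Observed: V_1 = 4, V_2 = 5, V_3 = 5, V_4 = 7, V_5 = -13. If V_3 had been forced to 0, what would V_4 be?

3

The intervention breaks the incoming arrows to V_3: V_3 <- max(V_1, V_2) no longer applies, and V_3 = 0.
V_4 = min(V_3, V_1) + 3  [with V_3=0, V_1=4]  = 3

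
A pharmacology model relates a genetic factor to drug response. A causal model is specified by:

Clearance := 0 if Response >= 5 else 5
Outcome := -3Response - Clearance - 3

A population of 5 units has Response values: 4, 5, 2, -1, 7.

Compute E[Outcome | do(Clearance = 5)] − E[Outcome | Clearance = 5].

-5.2

do(Clearance=5) breaks Clearance's dependence on Response. With Clearance=5 fixed, Outcome across the units is -20, -23, -14, -5, -29, mean -18.2.
Observing Clearance=5 restricts to units where Clearance's equation naturally yields 5: Response ∈ {4, 2, -1}. In that subpopulation Outcome = -20, -14, -5, mean -13.
Difference = -18.2 − (-13) = -5.2.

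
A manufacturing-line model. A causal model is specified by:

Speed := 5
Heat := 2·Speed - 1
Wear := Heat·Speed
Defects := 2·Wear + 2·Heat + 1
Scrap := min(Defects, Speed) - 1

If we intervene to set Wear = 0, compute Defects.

19

The intervention breaks the incoming arrows to Wear: Wear := Heat·Speed no longer applies, and Wear = 0.
Heat = 2·Speed - 1  [with Speed=5]  = 9
Defects = 2·Wear + 2·Heat + 1  [with Wear=0, Heat=9]  = 19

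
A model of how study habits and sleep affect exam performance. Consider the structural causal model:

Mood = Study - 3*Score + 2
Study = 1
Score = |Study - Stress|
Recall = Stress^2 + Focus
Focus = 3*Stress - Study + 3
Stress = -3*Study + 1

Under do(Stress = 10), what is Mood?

do(Stress=10) replaces the equation Stress = -3*Study + 1 with the constant Stress = 10.
Score = |Study - Stress|  [with Study=1, Stress=10]  = 9
Mood = Study - 3*Score + 2  [with Study=1, Score=9]  = -24

-24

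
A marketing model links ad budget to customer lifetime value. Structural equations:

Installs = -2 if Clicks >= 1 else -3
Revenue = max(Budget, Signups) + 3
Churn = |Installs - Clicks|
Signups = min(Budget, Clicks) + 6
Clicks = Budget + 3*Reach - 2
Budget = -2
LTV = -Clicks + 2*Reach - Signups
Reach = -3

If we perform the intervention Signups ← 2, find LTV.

5

do(Signups=2) replaces the equation Signups = min(Budget, Clicks) + 6 with the constant Signups = 2.
Clicks = Budget + 3*Reach - 2  [with Budget=-2, Reach=-3]  = -13
LTV = -Clicks + 2*Reach - Signups  [with Clicks=-13, Reach=-3, Signups=2]  = 5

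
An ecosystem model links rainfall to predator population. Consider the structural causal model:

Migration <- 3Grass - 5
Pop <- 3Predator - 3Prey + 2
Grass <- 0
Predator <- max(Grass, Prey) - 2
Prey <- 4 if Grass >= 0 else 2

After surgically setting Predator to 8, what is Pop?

14

do(Predator=8) replaces the equation Predator <- max(Grass, Prey) - 2 with the constant Predator = 8.
Prey = 4 if Grass >= 0 else 2  [with Grass=0]  = 4
Pop = 3Predator - 3Prey + 2  [with Predator=8, Prey=4]  = 14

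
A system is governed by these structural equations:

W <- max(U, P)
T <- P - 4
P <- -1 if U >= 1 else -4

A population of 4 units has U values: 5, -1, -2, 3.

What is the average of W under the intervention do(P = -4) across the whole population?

Every unit gets P=-4 under the intervention. W values become 5, -1, -2, 3; E[W|do(P=-4)] = 1.25.

1.25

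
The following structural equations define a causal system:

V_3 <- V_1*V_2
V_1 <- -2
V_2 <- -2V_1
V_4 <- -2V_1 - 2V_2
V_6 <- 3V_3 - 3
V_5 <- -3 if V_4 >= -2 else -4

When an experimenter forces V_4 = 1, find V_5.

-3

Intervening sets V_4 = 1 and removes its equation (V_4 <- -2V_1 - 2V_2).
V_5 = -3 if V_4 >= -2 else -4  [with V_4=1]  = -3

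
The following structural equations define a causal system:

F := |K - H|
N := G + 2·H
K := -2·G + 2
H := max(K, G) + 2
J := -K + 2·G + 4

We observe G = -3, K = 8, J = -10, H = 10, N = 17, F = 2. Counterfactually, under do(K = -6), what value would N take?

do(K=-6) replaces the equation K := -2·G + 2 with the constant K = -6.
H = max(K, G) + 2  [with K=-6, G=-3]  = -1
N = G + 2·H  [with G=-3, H=-1]  = -5

-5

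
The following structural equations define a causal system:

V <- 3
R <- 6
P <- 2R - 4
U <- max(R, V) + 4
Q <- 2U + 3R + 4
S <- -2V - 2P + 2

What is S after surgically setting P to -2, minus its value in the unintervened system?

The intervention breaks the incoming arrows to P: P <- 2R - 4 no longer applies, and P = -2.
S = -2V - 2P + 2  [with V=3, P=-2]  = 0
Without intervention: P = 2R - 4  [with R=6]  = 8; S = -2V - 2P + 2  [with V=3, P=8]  = -20.
Change = 0 − (-20) = 20.

20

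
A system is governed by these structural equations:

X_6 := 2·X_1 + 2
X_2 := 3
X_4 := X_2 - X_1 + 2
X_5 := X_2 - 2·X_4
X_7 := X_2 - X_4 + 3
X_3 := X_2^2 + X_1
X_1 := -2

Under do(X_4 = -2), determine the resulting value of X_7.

The intervention breaks the incoming arrows to X_4: X_4 := X_2 - X_1 + 2 no longer applies, and X_4 = -2.
X_7 = X_2 - X_4 + 3  [with X_2=3, X_4=-2]  = 8

8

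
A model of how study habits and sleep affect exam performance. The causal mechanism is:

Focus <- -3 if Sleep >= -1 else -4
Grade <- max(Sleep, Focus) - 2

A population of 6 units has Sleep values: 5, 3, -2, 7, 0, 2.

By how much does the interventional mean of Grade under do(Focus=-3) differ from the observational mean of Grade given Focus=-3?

do(Focus=-3) breaks Focus's dependence on Sleep. With Focus=-3 fixed, Grade across the units is 3, 1, -4, 5, -2, 0, mean 0.5.
Conditioning on Focus=-3 selects the 5 unit(s) with Sleep ∈ {5, 3, 7, 0, 2}. Their Grade values: 3, 1, 5, -2, 0. Mean = 1.4.
Difference = 0.5 − 1.4 = -0.9.

-0.9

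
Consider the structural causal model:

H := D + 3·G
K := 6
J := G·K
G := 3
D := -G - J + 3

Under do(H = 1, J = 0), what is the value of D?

Under do(H = 1, J = 0), each intervened variable's structural equation is replaced by its fixed value.
D = -G - J + 3  [with G=3, J=0]  = 0

0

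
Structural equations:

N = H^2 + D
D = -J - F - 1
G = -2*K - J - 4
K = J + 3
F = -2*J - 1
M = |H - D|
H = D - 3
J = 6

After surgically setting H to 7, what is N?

Intervening sets H = 7 and removes its equation (H = D - 3).
F = -2*J - 1  [with J=6]  = -13
D = -J - F - 1  [with J=6, F=-13]  = 6
N = H^2 + D  [with H=7, D=6]  = 55

55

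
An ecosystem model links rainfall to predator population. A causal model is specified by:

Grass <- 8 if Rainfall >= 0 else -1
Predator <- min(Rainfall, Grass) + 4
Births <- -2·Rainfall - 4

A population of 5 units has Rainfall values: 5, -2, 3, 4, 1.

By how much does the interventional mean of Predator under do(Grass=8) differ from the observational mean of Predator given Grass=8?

-1.05

do(Grass=8) breaks Grass's dependence on Rainfall. With Grass=8 fixed, Predator across the units is 9, 2, 7, 8, 5, mean 6.2.
Observing Grass=8 restricts to units where Grass's equation naturally yields 8: Rainfall ∈ {5, 3, 4, 1}. In that subpopulation Predator = 9, 7, 8, 5, mean 7.25.
Difference = 6.2 − 7.25 = -1.05.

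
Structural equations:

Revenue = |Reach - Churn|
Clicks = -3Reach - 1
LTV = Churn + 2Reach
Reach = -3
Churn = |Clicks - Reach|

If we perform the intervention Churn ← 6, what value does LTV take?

do(Churn=6) replaces the equation Churn = |Clicks - Reach| with the constant Churn = 6.
LTV = Churn + 2Reach  [with Churn=6, Reach=-3]  = 0

0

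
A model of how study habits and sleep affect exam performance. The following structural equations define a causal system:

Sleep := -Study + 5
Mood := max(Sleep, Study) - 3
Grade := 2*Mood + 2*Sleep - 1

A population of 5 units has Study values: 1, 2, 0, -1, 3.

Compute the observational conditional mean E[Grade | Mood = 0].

Conditioning on Mood=0 selects the 2 unit(s) with Study ∈ {2, 3}. Their Grade values: 5, 3. Mean = 4.

4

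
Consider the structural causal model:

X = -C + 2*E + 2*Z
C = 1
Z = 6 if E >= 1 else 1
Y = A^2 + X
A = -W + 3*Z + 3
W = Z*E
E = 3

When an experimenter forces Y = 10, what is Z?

Intervening sets Y = 10 and removes its equation (Y = A^2 + X).
Z is not downstream of the intervention, so its value is determined by the original equations.
Z = 6 if E >= 1 else 1  [with E=3]  = 6

6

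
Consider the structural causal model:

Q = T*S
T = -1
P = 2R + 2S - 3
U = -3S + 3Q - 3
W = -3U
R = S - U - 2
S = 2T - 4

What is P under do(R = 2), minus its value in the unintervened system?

The intervention breaks the incoming arrows to R: R = S - U - 2 no longer applies, and R = 2.
S = 2T - 4  [with T=-1]  = -6
P = 2R + 2S - 3  [with R=2, S=-6]  = -11
Without intervention: S = 2T - 4  [with T=-1]  = -6; Q = T*S  [with T=-1, S=-6]  = 6; U = -3S + 3Q - 3  [with S=-6, Q=6]  = 33; R = S - U - 2  [with S=-6, U=33]  = -41; P = 2R + 2S - 3  [with R=-41, S=-6]  = -97.
Change = -11 − (-97) = 86.

86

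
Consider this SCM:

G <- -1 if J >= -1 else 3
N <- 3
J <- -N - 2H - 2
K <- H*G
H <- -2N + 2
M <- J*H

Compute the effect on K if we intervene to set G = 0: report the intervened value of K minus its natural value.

-4

Intervening sets G = 0 and removes its equation (G <- -1 if J >= -1 else 3).
H = -2N + 2  [with N=3]  = -4
K = H*G  [with H=-4, G=0]  = 0
Without intervention: H = -2N + 2  [with N=3]  = -4; J = -N - 2H - 2  [with N=3, H=-4]  = 3; G = -1 if J >= -1 else 3  [with J=3]  = -1; K = H*G  [with H=-4, G=-1]  = 4.
Change = 0 − 4 = -4.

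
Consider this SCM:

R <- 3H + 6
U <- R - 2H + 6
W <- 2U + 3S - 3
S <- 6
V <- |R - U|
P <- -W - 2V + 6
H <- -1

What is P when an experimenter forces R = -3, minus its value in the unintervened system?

12

The intervention breaks the incoming arrows to R: R <- 3H + 6 no longer applies, and R = -3.
U = R - 2H + 6  [with R=-3, H=-1]  = 5
V = |R - U|  [with R=-3, U=5]  = 8
W = 2U + 3S - 3  [with U=5, S=6]  = 25
P = -W - 2V + 6  [with W=25, V=8]  = -35
Without intervention: R = 3H + 6  [with H=-1]  = 3; U = R - 2H + 6  [with R=3, H=-1]  = 11; V = |R - U|  [with R=3, U=11]  = 8; W = 2U + 3S - 3  [with U=11, S=6]  = 37; P = -W - 2V + 6  [with W=37, V=8]  = -47.
Change = -35 − (-47) = 12.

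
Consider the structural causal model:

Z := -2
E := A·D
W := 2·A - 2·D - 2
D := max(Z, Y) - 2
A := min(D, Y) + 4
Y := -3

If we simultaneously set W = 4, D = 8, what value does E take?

8

Under do(W = 4, D = 8), each intervened variable's structural equation is replaced by its fixed value.
A = min(D, Y) + 4  [with D=8, Y=-3]  = 1
E = A·D  [with A=1, D=8]  = 8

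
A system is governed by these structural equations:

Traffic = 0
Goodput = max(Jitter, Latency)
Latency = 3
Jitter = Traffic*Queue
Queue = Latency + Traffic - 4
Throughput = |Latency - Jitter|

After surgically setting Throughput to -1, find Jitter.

0

The intervention breaks the incoming arrows to Throughput: Throughput = |Latency - Jitter| no longer applies, and Throughput = -1.
Since Jitter is not a descendant of the intervened variable, it is unaffected.
Queue = Latency + Traffic - 4  [with Latency=3, Traffic=0]  = -1
Jitter = Traffic*Queue  [with Traffic=0, Queue=-1]  = 0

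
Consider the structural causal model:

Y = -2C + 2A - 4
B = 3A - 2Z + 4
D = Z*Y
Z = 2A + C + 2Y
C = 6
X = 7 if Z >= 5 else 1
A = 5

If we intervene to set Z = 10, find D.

-60

Under do(Z=10), the mechanism Z = 2A + C + 2Y is discarded; Z is fixed at 10.
Y = -2C + 2A - 4  [with C=6, A=5]  = -6
D = Z*Y  [with Z=10, Y=-6]  = -60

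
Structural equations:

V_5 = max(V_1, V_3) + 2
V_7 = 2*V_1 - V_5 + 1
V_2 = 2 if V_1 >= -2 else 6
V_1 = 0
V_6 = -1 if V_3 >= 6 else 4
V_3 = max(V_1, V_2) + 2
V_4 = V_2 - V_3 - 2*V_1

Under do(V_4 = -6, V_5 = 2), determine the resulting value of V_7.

Under do(V_4 = -6, V_5 = 2), each intervened variable's structural equation is replaced by its fixed value.
V_7 = 2*V_1 - V_5 + 1  [with V_1=0, V_5=2]  = -1

-1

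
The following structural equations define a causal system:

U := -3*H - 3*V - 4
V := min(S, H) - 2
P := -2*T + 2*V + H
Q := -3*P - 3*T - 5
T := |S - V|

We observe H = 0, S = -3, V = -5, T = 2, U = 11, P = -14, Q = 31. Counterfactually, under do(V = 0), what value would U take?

-4

do(V=0) replaces the equation V := min(S, H) - 2 with the constant V = 0.
U = -3*H - 3*V - 4  [with H=0, V=0]  = -4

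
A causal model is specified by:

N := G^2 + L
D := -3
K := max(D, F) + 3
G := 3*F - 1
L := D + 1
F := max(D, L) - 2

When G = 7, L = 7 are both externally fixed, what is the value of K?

8

The joint intervention fixes G = 7, L = 7, removing each variable's own equation.
F = max(D, L) - 2  [with D=-3, L=7]  = 5
K = max(D, F) + 3  [with D=-3, F=5]  = 8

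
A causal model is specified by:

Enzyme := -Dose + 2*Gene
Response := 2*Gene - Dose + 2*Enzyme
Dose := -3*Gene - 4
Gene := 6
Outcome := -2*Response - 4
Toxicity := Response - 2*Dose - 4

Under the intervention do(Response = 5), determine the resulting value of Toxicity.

Intervening sets Response = 5 and removes its equation (Response := 2*Gene - Dose + 2*Enzyme).
Dose = -3*Gene - 4  [with Gene=6]  = -22
Toxicity = Response - 2*Dose - 4  [with Response=5, Dose=-22]  = 45

45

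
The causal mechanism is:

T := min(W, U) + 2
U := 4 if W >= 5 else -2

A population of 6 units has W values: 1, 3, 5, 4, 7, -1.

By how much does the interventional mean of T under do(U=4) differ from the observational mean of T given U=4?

-1.5

The intervention sets U=4 in all 6 units regardless of W. Recomputing T per unit gives 3, 5, 6, 6, 6, 1; average 4.5.
E[T|U=4] averages over only the 2 units with U=4 (W = 5, 7): T = 6, 6, mean 6.
Difference = 4.5 − 6 = -1.5.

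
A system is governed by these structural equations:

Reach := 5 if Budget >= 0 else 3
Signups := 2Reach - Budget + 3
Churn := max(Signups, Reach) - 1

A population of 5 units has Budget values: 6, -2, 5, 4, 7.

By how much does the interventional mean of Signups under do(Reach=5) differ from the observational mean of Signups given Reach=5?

do(Reach=5) breaks Reach's dependence on Budget. With Reach=5 fixed, Signups across the units is 7, 15, 8, 9, 6, mean 9.
E[Signups|Reach=5] averages over only the 4 units with Reach=5 (Budget = 6, 5, 4, 7): Signups = 7, 8, 9, 6, mean 7.5.
Difference = 9 − 7.5 = 1.5.

1.5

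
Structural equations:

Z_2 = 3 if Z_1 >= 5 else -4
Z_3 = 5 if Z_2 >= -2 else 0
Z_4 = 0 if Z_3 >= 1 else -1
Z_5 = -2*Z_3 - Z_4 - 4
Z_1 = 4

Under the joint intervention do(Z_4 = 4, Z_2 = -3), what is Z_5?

-8

The joint intervention fixes Z_4 = 4, Z_2 = -3, removing each variable's own equation.
Z_3 = 5 if Z_2 >= -2 else 0  [with Z_2=-3]  = 0
Z_5 = -2*Z_3 - Z_4 - 4  [with Z_3=0, Z_4=4]  = -8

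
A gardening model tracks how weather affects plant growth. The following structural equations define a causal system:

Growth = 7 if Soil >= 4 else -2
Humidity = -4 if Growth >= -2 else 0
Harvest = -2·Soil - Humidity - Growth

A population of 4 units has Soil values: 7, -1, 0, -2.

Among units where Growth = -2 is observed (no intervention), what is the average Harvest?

Conditioning on Growth=-2 selects the 3 unit(s) with Soil ∈ {-1, 0, -2}. Their Harvest values: 8, 6, 10. Mean = 8.

8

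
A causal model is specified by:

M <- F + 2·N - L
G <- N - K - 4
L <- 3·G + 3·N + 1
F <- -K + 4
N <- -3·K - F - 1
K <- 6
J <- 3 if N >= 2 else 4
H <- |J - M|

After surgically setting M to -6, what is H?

10

Intervening sets M = -6 and removes its equation (M <- F + 2·N - L).
F = -K + 4  [with K=6]  = -2
N = -3·K - F - 1  [with K=6, F=-2]  = -17
J = 3 if N >= 2 else 4  [with N=-17]  = 4
H = |J - M|  [with J=4, M=-6]  = 10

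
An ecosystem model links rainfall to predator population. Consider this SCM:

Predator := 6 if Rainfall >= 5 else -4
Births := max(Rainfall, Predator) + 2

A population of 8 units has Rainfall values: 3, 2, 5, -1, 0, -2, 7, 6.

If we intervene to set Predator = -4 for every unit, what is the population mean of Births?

4.5

Under do(Predator=-4), Predator's equation is replaced by Predator=-4 for every unit. Per-unit Births: 5, 4, 7, 1, 2, 0, 9, 8. Mean = 4.5.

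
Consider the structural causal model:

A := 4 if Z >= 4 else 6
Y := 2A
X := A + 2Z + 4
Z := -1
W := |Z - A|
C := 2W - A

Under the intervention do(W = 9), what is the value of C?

The intervention breaks the incoming arrows to W: W := |Z - A| no longer applies, and W = 9.
A = 4 if Z >= 4 else 6  [with Z=-1]  = 6
C = 2W - A  [with W=9, A=6]  = 12

12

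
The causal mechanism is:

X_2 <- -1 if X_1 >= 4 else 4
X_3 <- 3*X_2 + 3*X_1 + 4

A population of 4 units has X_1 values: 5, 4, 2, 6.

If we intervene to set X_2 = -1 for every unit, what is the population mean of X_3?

do(X_2=-1) breaks X_2's dependence on X_1. With X_2=-1 fixed, X_3 across the units is 16, 13, 7, 19, mean 13.75.

13.75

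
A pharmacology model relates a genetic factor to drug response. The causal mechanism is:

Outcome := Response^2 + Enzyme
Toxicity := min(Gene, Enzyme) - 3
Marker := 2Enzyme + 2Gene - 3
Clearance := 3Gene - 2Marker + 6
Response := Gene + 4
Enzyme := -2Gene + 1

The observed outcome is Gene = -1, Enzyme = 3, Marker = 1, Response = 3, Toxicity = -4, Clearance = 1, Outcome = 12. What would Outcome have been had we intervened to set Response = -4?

The intervention breaks the incoming arrows to Response: Response := Gene + 4 no longer applies, and Response = -4.
Enzyme = -2Gene + 1  [with Gene=-1]  = 3
Outcome = Response^2 + Enzyme  [with Response=-4, Enzyme=3]  = 19

19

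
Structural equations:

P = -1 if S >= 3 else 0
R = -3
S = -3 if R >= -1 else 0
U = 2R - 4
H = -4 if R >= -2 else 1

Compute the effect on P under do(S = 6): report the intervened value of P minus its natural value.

-1

Under do(S=6), the mechanism S = -3 if R >= -1 else 0 is discarded; S is fixed at 6.
P = -1 if S >= 3 else 0  [with S=6]  = -1
Without intervention: S = -3 if R >= -1 else 0  [with R=-3]  = 0; P = -1 if S >= 3 else 0  [with S=0]  = 0.
Change = -1 − 0 = -1.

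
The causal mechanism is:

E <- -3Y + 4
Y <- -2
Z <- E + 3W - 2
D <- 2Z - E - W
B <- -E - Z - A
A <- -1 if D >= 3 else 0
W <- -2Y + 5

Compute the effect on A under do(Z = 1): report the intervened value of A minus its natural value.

1

Under do(Z=1), the mechanism Z <- E + 3W - 2 is discarded; Z is fixed at 1.
E = -3Y + 4  [with Y=-2]  = 10
W = -2Y + 5  [with Y=-2]  = 9
D = 2Z - E - W  [with Z=1, E=10, W=9]  = -17
A = -1 if D >= 3 else 0  [with D=-17]  = 0
Without intervention: E = -3Y + 4  [with Y=-2]  = 10; W = -2Y + 5  [with Y=-2]  = 9; Z = E + 3W - 2  [with E=10, W=9]  = 35; D = 2Z - E - W  [with Z=35, E=10, W=9]  = 51; A = -1 if D >= 3 else 0  [with D=51]  = -1.
Change = 0 − (-1) = 1.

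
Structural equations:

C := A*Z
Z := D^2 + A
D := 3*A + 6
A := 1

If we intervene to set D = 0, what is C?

1

Under do(D=0), the mechanism D := 3*A + 6 is discarded; D is fixed at 0.
Z = D^2 + A  [with D=0, A=1]  = 1
C = A*Z  [with A=1, Z=1]  = 1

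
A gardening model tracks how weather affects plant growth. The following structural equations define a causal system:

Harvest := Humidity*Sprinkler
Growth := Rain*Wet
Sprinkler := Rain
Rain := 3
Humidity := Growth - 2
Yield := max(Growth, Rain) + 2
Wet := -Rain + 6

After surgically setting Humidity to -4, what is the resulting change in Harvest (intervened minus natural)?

-33

Under do(Humidity=-4), the mechanism Humidity := Growth - 2 is discarded; Humidity is fixed at -4.
Sprinkler = Rain  [with Rain=3]  = 3
Harvest = Humidity*Sprinkler  [with Humidity=-4, Sprinkler=3]  = -12
Without intervention: Sprinkler = Rain  [with Rain=3]  = 3; Wet = -Rain + 6  [with Rain=3]  = 3; Growth = Rain*Wet  [with Rain=3, Wet=3]  = 9; Humidity = Growth - 2  [with Growth=9]  = 7; Harvest = Humidity*Sprinkler  [with Humidity=7, Sprinkler=3]  = 21.
Change = -12 − 21 = -33.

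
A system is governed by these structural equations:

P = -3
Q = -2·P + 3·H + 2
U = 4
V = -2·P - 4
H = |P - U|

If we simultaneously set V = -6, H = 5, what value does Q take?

Under do(V = -6, H = 5), each intervened variable's structural equation is replaced by its fixed value.
Q = -2·P + 3·H + 2  [with P=-3, H=5]  = 23

23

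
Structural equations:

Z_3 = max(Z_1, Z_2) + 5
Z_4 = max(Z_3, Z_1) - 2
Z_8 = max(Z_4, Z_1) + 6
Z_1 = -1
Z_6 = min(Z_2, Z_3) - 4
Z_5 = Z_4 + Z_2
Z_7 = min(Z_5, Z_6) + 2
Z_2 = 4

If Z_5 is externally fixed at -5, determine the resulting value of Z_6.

0

The intervention breaks the incoming arrows to Z_5: Z_5 = Z_4 + Z_2 no longer applies, and Z_5 = -5.
Since Z_6 is not a descendant of the intervened variable, it is unaffected.
Z_3 = max(Z_1, Z_2) + 5  [with Z_1=-1, Z_2=4]  = 9
Z_6 = min(Z_2, Z_3) - 4  [with Z_2=4, Z_3=9]  = 0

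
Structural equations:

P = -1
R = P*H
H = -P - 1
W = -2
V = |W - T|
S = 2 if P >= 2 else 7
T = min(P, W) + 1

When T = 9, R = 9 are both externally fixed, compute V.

The joint intervention fixes T = 9, R = 9, removing each variable's own equation.
V = |W - T|  [with W=-2, T=9]  = 11

11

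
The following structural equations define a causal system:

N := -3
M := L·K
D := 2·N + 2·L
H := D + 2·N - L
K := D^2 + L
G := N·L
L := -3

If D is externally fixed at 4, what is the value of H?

The intervention breaks the incoming arrows to D: D := 2·N + 2·L no longer applies, and D = 4.
H = D + 2·N - L  [with D=4, N=-3, L=-3]  = 1

1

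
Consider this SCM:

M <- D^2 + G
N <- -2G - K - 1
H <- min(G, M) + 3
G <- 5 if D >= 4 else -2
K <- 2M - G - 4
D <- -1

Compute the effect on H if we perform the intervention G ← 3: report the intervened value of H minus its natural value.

5

Under do(G=3), the mechanism G <- 5 if D >= 4 else -2 is discarded; G is fixed at 3.
M = D^2 + G  [with D=-1, G=3]  = 4
H = min(G, M) + 3  [with G=3, M=4]  = 6
Without intervention: G = 5 if D >= 4 else -2  [with D=-1]  = -2; M = D^2 + G  [with D=-1, G=-2]  = -1; H = min(G, M) + 3  [with G=-2, M=-1]  = 1.
Change = 6 − 1 = 5.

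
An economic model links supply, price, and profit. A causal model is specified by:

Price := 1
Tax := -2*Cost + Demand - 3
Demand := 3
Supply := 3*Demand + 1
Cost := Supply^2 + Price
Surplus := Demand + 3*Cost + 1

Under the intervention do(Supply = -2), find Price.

1

Under do(Supply=-2), the mechanism Supply := 3*Demand + 1 is discarded; Supply is fixed at -2.
Since Price is not a descendant of the intervened variable, it is unaffected.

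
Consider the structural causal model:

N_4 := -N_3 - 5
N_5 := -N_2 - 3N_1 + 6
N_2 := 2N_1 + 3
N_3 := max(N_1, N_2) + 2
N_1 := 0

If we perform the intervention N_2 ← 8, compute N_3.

10

The intervention breaks the incoming arrows to N_2: N_2 := 2N_1 + 3 no longer applies, and N_2 = 8.
N_3 = max(N_1, N_2) + 2  [with N_1=0, N_2=8]  = 10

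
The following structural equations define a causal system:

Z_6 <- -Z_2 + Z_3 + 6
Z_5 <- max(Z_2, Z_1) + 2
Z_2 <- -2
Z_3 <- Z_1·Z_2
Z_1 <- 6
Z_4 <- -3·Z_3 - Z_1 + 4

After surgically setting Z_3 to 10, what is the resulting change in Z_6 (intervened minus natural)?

The intervention breaks the incoming arrows to Z_3: Z_3 <- Z_1·Z_2 no longer applies, and Z_3 = 10.
Z_6 = -Z_2 + Z_3 + 6  [with Z_2=-2, Z_3=10]  = 18
Without intervention: Z_3 = Z_1·Z_2  [with Z_1=6, Z_2=-2]  = -12; Z_6 = -Z_2 + Z_3 + 6  [with Z_2=-2, Z_3=-12]  = -4.
Change = 18 − (-4) = 22.

22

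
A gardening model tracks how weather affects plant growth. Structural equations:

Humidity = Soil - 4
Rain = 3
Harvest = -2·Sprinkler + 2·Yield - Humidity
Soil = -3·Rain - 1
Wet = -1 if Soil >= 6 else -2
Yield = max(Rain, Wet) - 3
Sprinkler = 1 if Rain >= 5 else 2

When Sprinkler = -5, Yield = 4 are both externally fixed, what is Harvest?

32

Setting Sprinkler = -5, Yield = 4 by intervention discards those variables' equations.
Soil = -3·Rain - 1  [with Rain=3]  = -10
Humidity = Soil - 4  [with Soil=-10]  = -14
Harvest = -2·Sprinkler + 2·Yield - Humidity  [with Sprinkler=-5, Yield=4, Humidity=-14]  = 32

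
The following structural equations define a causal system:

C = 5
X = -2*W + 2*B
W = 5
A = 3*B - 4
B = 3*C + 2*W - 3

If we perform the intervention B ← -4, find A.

do(B=-4) replaces the equation B = 3*C + 2*W - 3 with the constant B = -4.
A = 3*B - 4  [with B=-4]  = -16

-16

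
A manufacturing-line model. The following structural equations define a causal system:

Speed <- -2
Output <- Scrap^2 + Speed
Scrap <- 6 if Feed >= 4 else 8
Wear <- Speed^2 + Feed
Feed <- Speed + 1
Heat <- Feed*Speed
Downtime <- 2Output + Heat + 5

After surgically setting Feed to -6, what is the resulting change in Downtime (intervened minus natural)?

Under do(Feed=-6), the mechanism Feed <- Speed + 1 is discarded; Feed is fixed at -6.
Heat = Feed*Speed  [with Feed=-6, Speed=-2]  = 12
Scrap = 6 if Feed >= 4 else 8  [with Feed=-6]  = 8
Output = Scrap^2 + Speed  [with Scrap=8, Speed=-2]  = 62
Downtime = 2Output + Heat + 5  [with Output=62, Heat=12]  = 141
Without intervention: Feed = Speed + 1  [with Speed=-2]  = -1; Heat = Feed*Speed  [with Feed=-1, Speed=-2]  = 2; Scrap = 6 if Feed >= 4 else 8  [with Feed=-1]  = 8; Output = Scrap^2 + Speed  [with Scrap=8, Speed=-2]  = 62; Downtime = 2Output + Heat + 5  [with Output=62, Heat=2]  = 131.
Change = 141 − 131 = 10.

10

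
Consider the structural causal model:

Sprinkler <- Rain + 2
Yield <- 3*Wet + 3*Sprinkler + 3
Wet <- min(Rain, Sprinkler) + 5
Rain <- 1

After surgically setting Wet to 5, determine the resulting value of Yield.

The intervention breaks the incoming arrows to Wet: Wet <- min(Rain, Sprinkler) + 5 no longer applies, and Wet = 5.
Sprinkler = Rain + 2  [with Rain=1]  = 3
Yield = 3*Wet + 3*Sprinkler + 3  [with Wet=5, Sprinkler=3]  = 27

27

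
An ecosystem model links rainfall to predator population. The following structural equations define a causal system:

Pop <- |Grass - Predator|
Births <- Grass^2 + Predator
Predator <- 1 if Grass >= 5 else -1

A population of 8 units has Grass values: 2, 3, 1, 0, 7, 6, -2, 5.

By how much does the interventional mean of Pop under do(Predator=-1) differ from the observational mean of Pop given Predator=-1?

The intervention sets Predator=-1 in all 8 units regardless of Grass. Recomputing Pop per unit gives 3, 4, 2, 1, 8, 7, 1, 6; average 4.
Observing Predator=-1 restricts to units where Predator's equation naturally yields -1: Grass ∈ {2, 3, 1, 0, -2}. In that subpopulation Pop = 3, 4, 2, 1, 1, mean 2.2.
Difference = 4 − 2.2 = 1.8.

1.8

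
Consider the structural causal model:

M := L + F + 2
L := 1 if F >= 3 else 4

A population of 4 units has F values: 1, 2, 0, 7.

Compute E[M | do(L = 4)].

8.5

do(L=4) breaks L's dependence on F. With L=4 fixed, M across the units is 7, 8, 6, 13, mean 8.5.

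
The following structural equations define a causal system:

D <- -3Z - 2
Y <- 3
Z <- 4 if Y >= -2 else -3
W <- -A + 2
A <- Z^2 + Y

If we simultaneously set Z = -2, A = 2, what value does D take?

4

Setting Z = -2, A = 2 by intervention discards those variables' equations.
D = -3Z - 2  [with Z=-2]  = 4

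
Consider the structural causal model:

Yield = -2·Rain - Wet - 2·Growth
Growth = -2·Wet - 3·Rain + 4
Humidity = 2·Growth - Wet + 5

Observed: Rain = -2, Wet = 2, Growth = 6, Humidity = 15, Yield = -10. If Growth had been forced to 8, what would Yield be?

-14

do(Growth=8) replaces the equation Growth = -2·Wet - 3·Rain + 4 with the constant Growth = 8.
Yield = -2·Rain - Wet - 2·Growth  [with Rain=-2, Wet=2, Growth=8]  = -14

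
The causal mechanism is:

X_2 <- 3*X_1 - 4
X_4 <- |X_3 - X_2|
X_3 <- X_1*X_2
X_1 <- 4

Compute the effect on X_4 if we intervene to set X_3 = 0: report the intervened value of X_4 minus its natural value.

-16

The intervention breaks the incoming arrows to X_3: X_3 <- X_1*X_2 no longer applies, and X_3 = 0.
X_2 = 3*X_1 - 4  [with X_1=4]  = 8
X_4 = |X_3 - X_2|  [with X_3=0, X_2=8]  = 8
Without intervention: X_2 = 3*X_1 - 4  [with X_1=4]  = 8; X_3 = X_1*X_2  [with X_1=4, X_2=8]  = 32; X_4 = |X_3 - X_2|  [with X_3=32, X_2=8]  = 24.
Change = 8 − 24 = -16.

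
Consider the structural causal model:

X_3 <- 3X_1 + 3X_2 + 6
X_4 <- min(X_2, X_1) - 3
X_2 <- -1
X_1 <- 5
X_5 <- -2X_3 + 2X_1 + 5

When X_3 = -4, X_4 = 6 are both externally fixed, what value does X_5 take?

23

Setting X_3 = -4, X_4 = 6 by intervention discards those variables' equations.
X_5 = -2X_3 + 2X_1 + 5  [with X_3=-4, X_1=5]  = 23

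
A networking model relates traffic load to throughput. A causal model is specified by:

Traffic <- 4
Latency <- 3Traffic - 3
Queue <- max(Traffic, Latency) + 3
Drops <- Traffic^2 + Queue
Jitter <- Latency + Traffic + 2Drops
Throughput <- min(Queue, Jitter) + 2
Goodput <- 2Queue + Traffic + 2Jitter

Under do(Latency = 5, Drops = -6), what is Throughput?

The joint intervention fixes Latency = 5, Drops = -6, removing each variable's own equation.
Queue = max(Traffic, Latency) + 3  [with Traffic=4, Latency=5]  = 8
Jitter = Latency + Traffic + 2Drops  [with Latency=5, Traffic=4, Drops=-6]  = -3
Throughput = min(Queue, Jitter) + 2  [with Queue=8, Jitter=-3]  = -1

-1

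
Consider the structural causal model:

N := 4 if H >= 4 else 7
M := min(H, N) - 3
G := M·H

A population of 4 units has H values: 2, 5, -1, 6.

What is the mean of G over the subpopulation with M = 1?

5.5

Conditioning on M=1 selects the 2 unit(s) with H ∈ {5, 6}. Their G values: 5, 6. Mean = 5.5.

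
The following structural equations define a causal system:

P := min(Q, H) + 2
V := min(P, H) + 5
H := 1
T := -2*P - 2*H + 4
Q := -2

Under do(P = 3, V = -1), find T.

Setting P = 3, V = -1 by intervention discards those variables' equations.
T = -2*P - 2*H + 4  [with P=3, H=1]  = -4

-4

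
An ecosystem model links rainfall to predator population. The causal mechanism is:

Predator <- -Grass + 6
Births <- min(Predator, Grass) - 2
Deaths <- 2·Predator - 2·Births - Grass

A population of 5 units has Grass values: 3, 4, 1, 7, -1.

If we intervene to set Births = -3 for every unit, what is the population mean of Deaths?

Every unit gets Births=-3 under the intervention. Deaths values become 9, 6, 15, -3, 21; E[Deaths|do(Births=-3)] = 9.6.

9.6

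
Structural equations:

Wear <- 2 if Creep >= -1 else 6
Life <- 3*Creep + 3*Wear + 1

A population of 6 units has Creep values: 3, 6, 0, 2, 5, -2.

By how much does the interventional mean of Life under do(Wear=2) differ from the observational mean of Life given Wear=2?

Every unit gets Wear=2 under the intervention. Life values become 16, 25, 7, 13, 22, 1; E[Life|do(Wear=2)] = 14.
E[Life|Wear=2] averages over only the 5 units with Wear=2 (Creep = 3, 6, 0, 2, 5): Life = 16, 25, 7, 13, 22, mean 16.6.
Difference = 14 − 16.6 = -2.6.

-2.6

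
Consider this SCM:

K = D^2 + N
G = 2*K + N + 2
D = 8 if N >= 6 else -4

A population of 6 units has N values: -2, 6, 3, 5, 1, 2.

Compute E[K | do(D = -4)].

18.5

Under do(D=-4), D's equation is replaced by D=-4 for every unit. Per-unit K: 14, 22, 19, 21, 17, 18. Mean = 18.5.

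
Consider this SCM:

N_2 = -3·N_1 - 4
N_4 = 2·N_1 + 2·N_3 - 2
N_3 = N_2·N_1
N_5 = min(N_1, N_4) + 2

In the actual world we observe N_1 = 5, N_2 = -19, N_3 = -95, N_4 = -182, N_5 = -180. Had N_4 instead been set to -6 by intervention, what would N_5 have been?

Intervening sets N_4 = -6 and removes its equation (N_4 = 2·N_1 + 2·N_3 - 2).
N_5 = min(N_1, N_4) + 2  [with N_1=5, N_4=-6]  = -4

-4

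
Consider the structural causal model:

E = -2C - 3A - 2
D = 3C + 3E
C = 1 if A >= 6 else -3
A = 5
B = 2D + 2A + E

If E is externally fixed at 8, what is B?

do(E=8) replaces the equation E = -2C - 3A - 2 with the constant E = 8.
C = 1 if A >= 6 else -3  [with A=5]  = -3
D = 3C + 3E  [with C=-3, E=8]  = 15
B = 2D + 2A + E  [with D=15, A=5, E=8]  = 48

48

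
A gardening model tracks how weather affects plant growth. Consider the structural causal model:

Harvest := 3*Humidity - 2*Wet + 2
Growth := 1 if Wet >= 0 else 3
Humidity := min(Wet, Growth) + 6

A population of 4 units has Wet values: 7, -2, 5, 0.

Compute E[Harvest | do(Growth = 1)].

15

Under do(Growth=1), Growth's equation is replaced by Growth=1 for every unit. Per-unit Harvest: 9, 18, 13, 20. Mean = 15.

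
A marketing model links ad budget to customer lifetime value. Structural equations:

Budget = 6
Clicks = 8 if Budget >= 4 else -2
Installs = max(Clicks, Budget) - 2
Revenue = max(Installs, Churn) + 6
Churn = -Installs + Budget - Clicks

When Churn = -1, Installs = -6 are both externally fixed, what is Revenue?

The joint intervention fixes Churn = -1, Installs = -6, removing each variable's own equation.
Revenue = max(Installs, Churn) + 6  [with Installs=-6, Churn=-1]  = 5

5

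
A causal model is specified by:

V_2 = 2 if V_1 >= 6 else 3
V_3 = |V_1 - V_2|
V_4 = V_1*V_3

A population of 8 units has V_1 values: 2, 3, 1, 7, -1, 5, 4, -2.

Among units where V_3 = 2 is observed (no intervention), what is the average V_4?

E[V_4|V_3=2] averages over only the 2 units with V_3=2 (V_1 = 1, 5): V_4 = 2, 10, mean 6.

6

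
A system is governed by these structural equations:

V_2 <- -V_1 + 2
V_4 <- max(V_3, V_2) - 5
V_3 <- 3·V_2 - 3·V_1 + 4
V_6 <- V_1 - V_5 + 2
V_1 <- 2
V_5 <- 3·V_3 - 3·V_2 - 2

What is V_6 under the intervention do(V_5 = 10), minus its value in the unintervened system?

The intervention breaks the incoming arrows to V_5: V_5 <- 3·V_3 - 3·V_2 - 2 no longer applies, and V_5 = 10.
V_6 = V_1 - V_5 + 2  [with V_1=2, V_5=10]  = -6
Without intervention: V_2 = -V_1 + 2  [with V_1=2]  = 0; V_3 = 3·V_2 - 3·V_1 + 4  [with V_2=0, V_1=2]  = -2; V_5 = 3·V_3 - 3·V_2 - 2  [with V_3=-2, V_2=0]  = -8; V_6 = V_1 - V_5 + 2  [with V_1=2, V_5=-8]  = 12.
Change = -6 − 12 = -18.

-18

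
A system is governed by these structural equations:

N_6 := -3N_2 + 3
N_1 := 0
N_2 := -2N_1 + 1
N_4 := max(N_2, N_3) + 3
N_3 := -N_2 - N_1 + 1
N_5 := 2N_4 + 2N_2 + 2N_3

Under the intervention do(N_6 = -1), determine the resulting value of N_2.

1

do(N_6=-1) replaces the equation N_6 := -3N_2 + 3 with the constant N_6 = -1.
N_2 is not downstream of the intervention, so its value is determined by the original equations.
N_2 = -2N_1 + 1  [with N_1=0]  = 1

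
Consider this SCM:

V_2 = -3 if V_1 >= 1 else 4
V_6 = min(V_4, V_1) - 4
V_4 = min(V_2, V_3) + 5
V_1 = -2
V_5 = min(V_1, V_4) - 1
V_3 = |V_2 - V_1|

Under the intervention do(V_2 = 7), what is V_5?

-3

do(V_2=7) replaces the equation V_2 = -3 if V_1 >= 1 else 4 with the constant V_2 = 7.
V_3 = |V_2 - V_1|  [with V_2=7, V_1=-2]  = 9
V_4 = min(V_2, V_3) + 5  [with V_2=7, V_3=9]  = 12
V_5 = min(V_1, V_4) - 1  [with V_1=-2, V_4=12]  = -3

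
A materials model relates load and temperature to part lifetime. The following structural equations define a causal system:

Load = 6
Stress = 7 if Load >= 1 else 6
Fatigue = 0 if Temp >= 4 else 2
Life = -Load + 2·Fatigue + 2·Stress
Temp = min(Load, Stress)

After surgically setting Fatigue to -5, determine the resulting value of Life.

-2

Intervening sets Fatigue = -5 and removes its equation (Fatigue = 0 if Temp >= 4 else 2).
Stress = 7 if Load >= 1 else 6  [with Load=6]  = 7
Life = -Load + 2·Fatigue + 2·Stress  [with Load=6, Fatigue=-5, Stress=7]  = -2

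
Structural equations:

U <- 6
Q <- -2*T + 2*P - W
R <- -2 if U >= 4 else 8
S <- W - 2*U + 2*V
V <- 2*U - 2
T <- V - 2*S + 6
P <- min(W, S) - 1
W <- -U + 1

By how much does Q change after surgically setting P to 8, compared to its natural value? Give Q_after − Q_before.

do(P=8) replaces the equation P <- min(W, S) - 1 with the constant P = 8.
W = -U + 1  [with U=6]  = -5
V = 2*U - 2  [with U=6]  = 10
S = W - 2*U + 2*V  [with W=-5, U=6, V=10]  = 3
T = V - 2*S + 6  [with V=10, S=3]  = 10
Q = -2*T + 2*P - W  [with T=10, P=8, W=-5]  = 1
Without intervention: W = -U + 1  [with U=6]  = -5; V = 2*U - 2  [with U=6]  = 10; S = W - 2*U + 2*V  [with W=-5, U=6, V=10]  = 3; P = min(W, S) - 1  [with W=-5, S=3]  = -6; T = V - 2*S + 6  [with V=10, S=3]  = 10; Q = -2*T + 2*P - W  [with T=10, P=-6, W=-5]  = -27.
Change = 1 − (-27) = 28.

28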